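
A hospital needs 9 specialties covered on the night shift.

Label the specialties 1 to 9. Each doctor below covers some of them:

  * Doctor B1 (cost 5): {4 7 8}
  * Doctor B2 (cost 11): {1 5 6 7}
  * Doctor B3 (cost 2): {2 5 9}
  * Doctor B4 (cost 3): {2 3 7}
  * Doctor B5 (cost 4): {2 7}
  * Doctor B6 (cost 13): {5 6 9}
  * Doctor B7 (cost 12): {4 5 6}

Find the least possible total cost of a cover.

21

B1, B2, B3, B4 together cover every specialty (B1 ∪ B2 ∪ B3 ∪ B4 = {1, 2, 3, 4, 5, 6, 7, 8, 9}); total cost 5 + 11 + 2 + 3 = 21.
No covering selection has total cost below 21.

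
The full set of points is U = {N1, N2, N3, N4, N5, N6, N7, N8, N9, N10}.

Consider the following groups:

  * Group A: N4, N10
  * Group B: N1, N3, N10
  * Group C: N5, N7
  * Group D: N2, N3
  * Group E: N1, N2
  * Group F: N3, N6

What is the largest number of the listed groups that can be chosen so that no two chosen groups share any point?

A, C, E, F are pairwise disjoint (A={N4,N10}; C={N5,N7}; E={N1,N2}; F={N3,N6}).
Every remaining group overlaps one of these, and no 5 of the listed groups are pairwise disjoint, so 4 is the maximum.

4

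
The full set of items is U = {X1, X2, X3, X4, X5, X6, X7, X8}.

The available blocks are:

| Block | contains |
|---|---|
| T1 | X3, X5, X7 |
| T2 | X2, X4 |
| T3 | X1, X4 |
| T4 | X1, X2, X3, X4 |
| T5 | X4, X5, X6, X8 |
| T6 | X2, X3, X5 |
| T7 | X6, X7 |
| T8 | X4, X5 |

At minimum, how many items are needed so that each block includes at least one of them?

The 3 items {X3, X4, X7} hit every block.
The blocks T3, T6, T7 are pairwise disjoint, so any hitting set needs a separate item for each — at least 3. Hence 3 is optimal.

3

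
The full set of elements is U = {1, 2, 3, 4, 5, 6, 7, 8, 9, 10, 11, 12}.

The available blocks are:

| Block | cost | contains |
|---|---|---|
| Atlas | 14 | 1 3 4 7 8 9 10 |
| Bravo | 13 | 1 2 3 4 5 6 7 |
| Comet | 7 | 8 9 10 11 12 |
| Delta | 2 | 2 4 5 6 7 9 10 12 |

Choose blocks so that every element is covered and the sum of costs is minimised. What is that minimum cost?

20

Bravo, Comet together cover every element (Bravo ∪ Comet = {1, 2, 3, 4, 5, 6, 7, 8, 9, 10, 11, 12}); total cost 13 + 7 = 20.
The greedy pick Delta, Comet, Bravo costs 22; no covering selection beats 20.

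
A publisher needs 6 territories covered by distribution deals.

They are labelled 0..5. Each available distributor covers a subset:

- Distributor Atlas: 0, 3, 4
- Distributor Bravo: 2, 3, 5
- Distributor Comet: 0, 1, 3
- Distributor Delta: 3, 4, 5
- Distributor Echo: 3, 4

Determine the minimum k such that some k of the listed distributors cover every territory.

3

Take {Bravo, Comet, Delta}. Their union is {0, 1, 2, 3, 4, 5}, which is all 6 territories.
Only Comet contains 1, so Comet is forced; the remaining 3 territories need at least 2 more distributors (each remaining distributor adds at most 2) — so at least 3 distributors are needed, and 3 is optimal.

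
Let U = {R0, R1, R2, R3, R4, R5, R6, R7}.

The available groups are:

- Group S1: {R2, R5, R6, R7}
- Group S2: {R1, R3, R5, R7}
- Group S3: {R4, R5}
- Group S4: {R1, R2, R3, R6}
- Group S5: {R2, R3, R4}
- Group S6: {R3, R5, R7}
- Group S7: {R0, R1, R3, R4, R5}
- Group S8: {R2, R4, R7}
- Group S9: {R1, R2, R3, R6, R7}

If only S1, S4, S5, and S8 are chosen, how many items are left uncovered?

1

Union of S1, S4, S5, S8 = {R1, R2, R3, R4, R5, R6, R7}.
Not covered: R0 — 1 item.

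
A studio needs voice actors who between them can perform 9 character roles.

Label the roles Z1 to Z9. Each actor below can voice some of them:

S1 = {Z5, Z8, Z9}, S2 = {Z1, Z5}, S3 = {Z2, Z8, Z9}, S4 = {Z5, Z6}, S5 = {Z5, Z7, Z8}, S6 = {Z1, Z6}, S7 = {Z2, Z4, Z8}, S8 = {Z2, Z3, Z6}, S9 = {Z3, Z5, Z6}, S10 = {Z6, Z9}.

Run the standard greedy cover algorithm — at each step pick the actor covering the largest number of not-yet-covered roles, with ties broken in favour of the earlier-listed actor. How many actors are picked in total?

5

Greedy: pick S1 (covers 3 new) → pick S8 (covers 3 new) → pick S2 (covers 1 new) → pick S5 (covers 1 new) → pick S7 (covers 1 new). Total picks: 5.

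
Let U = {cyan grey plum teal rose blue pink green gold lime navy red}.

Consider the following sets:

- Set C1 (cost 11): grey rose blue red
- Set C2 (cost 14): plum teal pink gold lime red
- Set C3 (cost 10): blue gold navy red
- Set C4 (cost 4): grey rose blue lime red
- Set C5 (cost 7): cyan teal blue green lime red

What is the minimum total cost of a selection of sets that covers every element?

C2, C3, C4, C5 together cover every element (C2 ∪ C3 ∪ C4 ∪ C5 = {cyan, grey, plum, teal, rose, blue, pink, green, gold, lime, navy, red}); total cost 14 + 10 + 4 + 7 = 35.
No covering selection has total cost below 35.

35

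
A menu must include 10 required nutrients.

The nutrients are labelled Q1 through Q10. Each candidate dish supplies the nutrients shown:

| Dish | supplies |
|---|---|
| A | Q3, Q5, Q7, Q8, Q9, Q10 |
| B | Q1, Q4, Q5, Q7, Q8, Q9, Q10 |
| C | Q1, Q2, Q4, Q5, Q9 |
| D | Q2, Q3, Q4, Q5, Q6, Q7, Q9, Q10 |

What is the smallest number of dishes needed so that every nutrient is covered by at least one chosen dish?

2

Take {B, D}. Their union is {Q1, Q2, Q3, Q4, Q5, Q6, Q7, Q8, Q9, Q10}, which is all 10 nutrients.
No single dish has all 10 nutrients (the largest, D, has 8), so 2 is optimal.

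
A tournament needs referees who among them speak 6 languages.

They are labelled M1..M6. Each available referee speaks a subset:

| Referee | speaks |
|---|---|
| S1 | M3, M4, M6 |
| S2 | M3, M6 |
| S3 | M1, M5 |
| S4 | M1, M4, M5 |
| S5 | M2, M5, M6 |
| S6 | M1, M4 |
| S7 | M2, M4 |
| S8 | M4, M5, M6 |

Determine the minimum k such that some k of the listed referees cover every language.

Take {S2, S5, S6}. Their union is {M1, M2, M3, M4, M5, M6}, which is all 6 languages.
No 2 of the 8 referees cover everything (all 28 combinations miss at least one language), so 3 is optimal.

3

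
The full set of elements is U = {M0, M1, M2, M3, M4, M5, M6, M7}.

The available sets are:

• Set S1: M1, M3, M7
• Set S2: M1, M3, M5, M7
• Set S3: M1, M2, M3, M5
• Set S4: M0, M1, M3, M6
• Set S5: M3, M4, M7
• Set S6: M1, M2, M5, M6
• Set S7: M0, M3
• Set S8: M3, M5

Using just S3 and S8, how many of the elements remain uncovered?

4

Union of S3, S8 = {M1, M2, M3, M5}.
Not covered: M0, M4, M6, M7 — 4 elements.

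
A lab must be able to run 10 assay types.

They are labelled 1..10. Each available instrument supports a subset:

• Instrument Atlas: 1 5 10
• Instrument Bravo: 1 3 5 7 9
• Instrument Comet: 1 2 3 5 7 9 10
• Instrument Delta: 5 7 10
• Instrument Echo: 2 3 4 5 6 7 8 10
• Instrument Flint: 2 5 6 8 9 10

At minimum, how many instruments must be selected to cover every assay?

2

Take {Bravo, Echo}. Their union is {1, 2, 3, 4, 5, 6, 7, 8, 9, 10}, which is all 10 assays.
No single instrument has all 10 assays (the largest, Echo, has 8), so 2 is optimal.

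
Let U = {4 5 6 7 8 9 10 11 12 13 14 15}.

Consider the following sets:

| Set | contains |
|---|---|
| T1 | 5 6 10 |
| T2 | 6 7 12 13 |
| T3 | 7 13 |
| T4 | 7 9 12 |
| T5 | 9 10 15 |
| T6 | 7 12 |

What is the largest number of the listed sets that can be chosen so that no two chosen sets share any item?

2

T5, T6 are pairwise disjoint (T5={9,10,15}; T6={7,12}).
Every remaining set overlaps one of these, and no 3 of the listed sets are pairwise disjoint, so 2 is the maximum.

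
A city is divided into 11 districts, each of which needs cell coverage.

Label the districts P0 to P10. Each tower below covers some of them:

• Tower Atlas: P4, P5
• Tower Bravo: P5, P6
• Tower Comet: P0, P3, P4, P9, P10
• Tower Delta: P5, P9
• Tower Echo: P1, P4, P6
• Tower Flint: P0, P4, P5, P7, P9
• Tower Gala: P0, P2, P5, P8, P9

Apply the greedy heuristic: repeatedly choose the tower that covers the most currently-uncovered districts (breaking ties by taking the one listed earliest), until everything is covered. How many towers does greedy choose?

4

Greedy: pick Comet (covers 5 new) → pick Gala (covers 3 new) → pick Echo (covers 2 new) → pick Flint (covers 1 new). Total picks: 4.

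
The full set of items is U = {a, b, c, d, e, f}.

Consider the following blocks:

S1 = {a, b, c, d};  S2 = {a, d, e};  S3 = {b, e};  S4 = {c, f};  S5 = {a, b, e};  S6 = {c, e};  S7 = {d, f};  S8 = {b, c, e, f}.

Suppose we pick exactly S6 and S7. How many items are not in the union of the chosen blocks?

2

Union of S6, S7 = {c, d, e, f}.
Not covered: a, b — 2 items.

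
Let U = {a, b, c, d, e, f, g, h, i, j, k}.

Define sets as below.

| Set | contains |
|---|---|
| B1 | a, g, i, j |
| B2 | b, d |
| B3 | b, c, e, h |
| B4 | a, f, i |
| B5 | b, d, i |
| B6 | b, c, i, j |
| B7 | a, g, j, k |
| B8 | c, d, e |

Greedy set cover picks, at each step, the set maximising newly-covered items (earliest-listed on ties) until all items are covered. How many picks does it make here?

5

Greedy: pick B1 (covers 4 new) → pick B3 (covers 4 new) → pick B2 (covers 1 new) → pick B4 (covers 1 new) → pick B7 (covers 1 new). Total picks: 5.
(The true minimum cover uses only 4 sets, so greedy is not optimal here.)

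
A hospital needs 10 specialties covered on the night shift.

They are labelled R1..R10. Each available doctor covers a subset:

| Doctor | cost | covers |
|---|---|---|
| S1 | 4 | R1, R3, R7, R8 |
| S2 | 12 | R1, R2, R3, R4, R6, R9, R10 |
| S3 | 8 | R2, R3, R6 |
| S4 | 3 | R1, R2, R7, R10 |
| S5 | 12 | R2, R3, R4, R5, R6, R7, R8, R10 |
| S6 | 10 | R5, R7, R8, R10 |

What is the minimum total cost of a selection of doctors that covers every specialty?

22

S2, S6 together cover every specialty (S2 ∪ S6 = {R1, R2, R3, R4, R5, R6, R7, R8, R9, R10}); total cost 12 + 10 = 22.
The greedy pick S4, S1, S2, S6 costs 29; no covering selection beats 22.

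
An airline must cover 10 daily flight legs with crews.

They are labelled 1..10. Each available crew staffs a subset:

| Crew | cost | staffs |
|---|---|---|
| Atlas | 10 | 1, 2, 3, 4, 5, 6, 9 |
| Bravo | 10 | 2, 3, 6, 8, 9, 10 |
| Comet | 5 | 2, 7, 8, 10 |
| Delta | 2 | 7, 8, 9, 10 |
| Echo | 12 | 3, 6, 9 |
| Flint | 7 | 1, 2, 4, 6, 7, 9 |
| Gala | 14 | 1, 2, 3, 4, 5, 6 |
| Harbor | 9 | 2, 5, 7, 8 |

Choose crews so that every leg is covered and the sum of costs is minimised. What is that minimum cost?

12

Atlas, Delta together cover every leg (Atlas ∪ Delta = {1, 2, 3, 4, 5, 6, 7, 8, 9, 10}); total cost 10 + 2 = 12.
No covering selection has total cost below 12.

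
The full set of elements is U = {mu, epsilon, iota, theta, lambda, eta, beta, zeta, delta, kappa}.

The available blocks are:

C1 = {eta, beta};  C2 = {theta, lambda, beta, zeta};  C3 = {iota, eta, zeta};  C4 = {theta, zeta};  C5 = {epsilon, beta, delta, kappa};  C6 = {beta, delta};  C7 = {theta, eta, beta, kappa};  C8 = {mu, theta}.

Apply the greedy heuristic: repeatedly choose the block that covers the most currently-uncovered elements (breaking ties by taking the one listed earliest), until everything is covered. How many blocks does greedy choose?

Greedy: pick C2 (covers 4 new) → pick C5 (covers 3 new) → pick C3 (covers 2 new) → pick C8 (covers 1 new). Total picks: 4.

4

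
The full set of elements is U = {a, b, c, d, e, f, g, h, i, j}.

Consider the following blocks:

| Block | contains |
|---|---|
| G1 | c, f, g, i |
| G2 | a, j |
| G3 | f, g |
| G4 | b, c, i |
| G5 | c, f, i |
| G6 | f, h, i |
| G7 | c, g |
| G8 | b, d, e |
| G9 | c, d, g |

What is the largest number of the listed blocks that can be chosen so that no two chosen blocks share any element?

4

G2, G6, G7, G8 are pairwise disjoint (G2={a,j}; G6={f,h,i}; G7={c,g}; G8={b,d,e}).
Every remaining block overlaps one of these, and no 5 of the listed blocks are pairwise disjoint, so 4 is the maximum.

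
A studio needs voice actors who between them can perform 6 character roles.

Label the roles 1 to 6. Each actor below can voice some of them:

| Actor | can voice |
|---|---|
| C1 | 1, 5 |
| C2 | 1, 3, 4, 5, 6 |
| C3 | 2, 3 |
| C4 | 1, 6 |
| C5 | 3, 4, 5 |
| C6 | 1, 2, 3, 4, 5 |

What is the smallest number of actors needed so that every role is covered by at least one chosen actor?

2

Take {C2, C3}. Their union is {1, 2, 3, 4, 5, 6}, which is all 6 roles.
No single actor has all 6 roles (the largest, C2, has 5), so 2 is optimal.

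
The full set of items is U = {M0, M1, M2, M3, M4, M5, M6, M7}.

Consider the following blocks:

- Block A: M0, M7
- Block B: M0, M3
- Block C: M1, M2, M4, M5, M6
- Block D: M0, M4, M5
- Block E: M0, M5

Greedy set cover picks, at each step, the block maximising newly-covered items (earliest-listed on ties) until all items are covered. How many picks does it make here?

Greedy: pick C (covers 5 new) → pick A (covers 2 new) → pick B (covers 1 new). Total picks: 3.

3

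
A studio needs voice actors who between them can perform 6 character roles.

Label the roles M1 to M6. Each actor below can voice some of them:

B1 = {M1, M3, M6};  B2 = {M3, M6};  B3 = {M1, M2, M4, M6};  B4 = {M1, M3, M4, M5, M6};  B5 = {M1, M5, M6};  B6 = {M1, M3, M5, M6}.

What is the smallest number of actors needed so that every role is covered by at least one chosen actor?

2

B3 and B6 together: B3 ∪ B6 = {M1, M2, M3, M4, M5, M6} — every role is covered.
No single actor has all 6 roles (the largest, B4, has 5), so 2 is optimal.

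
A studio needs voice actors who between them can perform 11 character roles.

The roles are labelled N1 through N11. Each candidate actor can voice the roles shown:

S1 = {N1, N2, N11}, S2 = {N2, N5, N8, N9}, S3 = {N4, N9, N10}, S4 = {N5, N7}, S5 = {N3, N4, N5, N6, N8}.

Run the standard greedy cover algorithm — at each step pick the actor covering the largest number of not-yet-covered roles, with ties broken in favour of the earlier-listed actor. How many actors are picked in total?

4

Greedy: pick S5 (covers 5 new) → pick S1 (covers 3 new) → pick S3 (covers 2 new) → pick S4 (covers 1 new). Total picks: 4.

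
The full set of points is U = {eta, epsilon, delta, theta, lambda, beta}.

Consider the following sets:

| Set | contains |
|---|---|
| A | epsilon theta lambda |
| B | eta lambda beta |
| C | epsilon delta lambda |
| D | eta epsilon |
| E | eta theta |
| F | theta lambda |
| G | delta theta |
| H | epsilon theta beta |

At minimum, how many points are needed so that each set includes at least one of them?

Take T = {eta, epsilon, theta}. Each listed set contains at least one of these, so T is a hitting set of size 3.
No choice of 2 points meets every set, so 3 is the minimum.

3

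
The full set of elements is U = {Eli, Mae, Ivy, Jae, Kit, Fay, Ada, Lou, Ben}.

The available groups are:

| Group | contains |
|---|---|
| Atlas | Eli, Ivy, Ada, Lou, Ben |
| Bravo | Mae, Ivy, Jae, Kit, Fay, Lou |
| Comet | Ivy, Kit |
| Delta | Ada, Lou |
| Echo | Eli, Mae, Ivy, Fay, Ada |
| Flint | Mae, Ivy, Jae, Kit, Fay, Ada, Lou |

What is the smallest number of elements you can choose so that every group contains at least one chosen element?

2

Take H = {Kit, Ada}. Each listed group contains at least one of these, so H is a hitting set of size 2.
The groups Comet, Delta are pairwise disjoint, so any hitting set needs a separate element for each — at least 2. Hence 2 is optimal.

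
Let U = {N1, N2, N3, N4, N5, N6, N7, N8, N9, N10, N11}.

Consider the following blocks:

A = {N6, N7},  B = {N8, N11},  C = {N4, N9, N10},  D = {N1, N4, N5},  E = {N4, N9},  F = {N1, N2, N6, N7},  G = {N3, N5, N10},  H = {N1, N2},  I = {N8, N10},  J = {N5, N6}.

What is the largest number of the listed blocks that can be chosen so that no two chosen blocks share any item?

5

A, B, E, G, H are pairwise disjoint (A={N6,N7}; B={N8,N11}; E={N4,N9}; G={N3,N5,N10}; H={N1,N2}).
Every remaining block overlaps one of these, and no 6 of the listed blocks are pairwise disjoint, so 5 is the maximum.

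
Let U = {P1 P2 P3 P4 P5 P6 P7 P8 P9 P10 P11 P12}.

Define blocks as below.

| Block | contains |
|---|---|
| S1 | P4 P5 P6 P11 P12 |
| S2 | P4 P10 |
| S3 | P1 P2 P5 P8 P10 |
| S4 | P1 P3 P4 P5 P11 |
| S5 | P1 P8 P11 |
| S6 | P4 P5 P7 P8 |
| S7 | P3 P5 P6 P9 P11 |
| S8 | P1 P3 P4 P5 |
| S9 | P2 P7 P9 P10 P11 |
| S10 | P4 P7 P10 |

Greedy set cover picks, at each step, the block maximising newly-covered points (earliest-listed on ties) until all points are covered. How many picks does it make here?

Greedy: pick S1 (covers 5 new) → pick S3 (covers 4 new) → pick S7 (covers 2 new) → pick S6 (covers 1 new). Total picks: 4.

4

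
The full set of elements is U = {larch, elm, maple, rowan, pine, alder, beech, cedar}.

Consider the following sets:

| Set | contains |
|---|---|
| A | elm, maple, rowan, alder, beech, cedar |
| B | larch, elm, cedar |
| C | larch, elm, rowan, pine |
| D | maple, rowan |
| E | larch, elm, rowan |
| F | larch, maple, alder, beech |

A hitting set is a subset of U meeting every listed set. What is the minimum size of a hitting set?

The 2 elements {larch, maple} hit every set.
The sets B, D are pairwise disjoint, so any hitting set needs a separate element for each — at least 2. Hence 2 is optimal.

2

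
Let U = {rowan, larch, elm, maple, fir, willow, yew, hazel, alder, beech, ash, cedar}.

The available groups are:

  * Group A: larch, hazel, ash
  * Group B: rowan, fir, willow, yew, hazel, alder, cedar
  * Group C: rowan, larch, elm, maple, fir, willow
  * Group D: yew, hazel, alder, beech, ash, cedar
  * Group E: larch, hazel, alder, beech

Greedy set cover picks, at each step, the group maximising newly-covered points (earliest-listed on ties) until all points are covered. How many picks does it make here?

Greedy: pick B (covers 7 new) → pick C (covers 3 new) → pick D (covers 2 new). Total picks: 3.
(The true minimum cover uses only 2 groups, so greedy is not optimal here.)

3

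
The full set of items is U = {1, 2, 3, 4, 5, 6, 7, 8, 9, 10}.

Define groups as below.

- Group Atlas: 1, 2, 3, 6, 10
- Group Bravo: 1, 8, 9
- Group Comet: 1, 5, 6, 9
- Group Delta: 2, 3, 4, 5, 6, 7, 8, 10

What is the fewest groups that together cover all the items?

2

Take {Comet, Delta}. Their union is {1, 2, 3, 4, 5, 6, 7, 8, 9, 10}, which is all 10 items.
No single group has all 10 items (the largest, Delta, has 8), so 2 is optimal.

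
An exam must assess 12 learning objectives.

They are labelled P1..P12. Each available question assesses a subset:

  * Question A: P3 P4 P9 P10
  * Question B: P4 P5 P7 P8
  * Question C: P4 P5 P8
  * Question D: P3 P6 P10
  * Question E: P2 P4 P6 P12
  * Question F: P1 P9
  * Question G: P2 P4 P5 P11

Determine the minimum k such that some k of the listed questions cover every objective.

5

A and B and E and F and G together: A ∪ B ∪ E ∪ F ∪ G = {P1, P2, P3, P4, P5, P6, P7, P8, P9, P10, P11, P12} — every objective is covered.
No 4 of the 7 questions cover everything (all 35 combinations miss at least one objective), so 5 is optimal.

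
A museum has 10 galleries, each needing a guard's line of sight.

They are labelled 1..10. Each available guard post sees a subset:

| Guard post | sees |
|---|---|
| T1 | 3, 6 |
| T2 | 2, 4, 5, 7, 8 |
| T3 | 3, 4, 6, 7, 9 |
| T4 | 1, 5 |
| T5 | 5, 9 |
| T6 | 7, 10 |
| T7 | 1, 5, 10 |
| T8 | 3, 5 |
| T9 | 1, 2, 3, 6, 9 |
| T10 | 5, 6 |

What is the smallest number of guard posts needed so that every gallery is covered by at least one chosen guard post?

3

Take {T2, T6, T9}. Their union is {1, 2, 3, 4, 5, 6, 7, 8, 9, 10}, which is all 10 galleries.
Only T2 contains 8, so T2 is forced; the remaining 5 galleries need at least 2 more guard posts (each remaining guard post adds at most 4) — so at least 3 guard posts are needed, and 3 is optimal.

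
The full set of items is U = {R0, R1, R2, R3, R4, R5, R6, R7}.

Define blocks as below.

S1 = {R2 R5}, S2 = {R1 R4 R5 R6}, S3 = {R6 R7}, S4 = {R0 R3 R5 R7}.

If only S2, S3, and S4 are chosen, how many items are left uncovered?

Union of S2, S3, S4 = {R0, R1, R3, R4, R5, R6, R7}.
Not covered: R2 — 1 item.

1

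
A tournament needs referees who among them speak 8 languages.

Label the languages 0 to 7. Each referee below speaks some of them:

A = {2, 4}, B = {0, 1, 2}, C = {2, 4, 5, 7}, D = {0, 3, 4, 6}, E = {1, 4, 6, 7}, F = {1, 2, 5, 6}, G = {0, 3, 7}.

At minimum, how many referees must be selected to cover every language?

Take {B, C, D}. Their union is {0, 1, 2, 3, 4, 5, 6, 7}, which is all 8 languages.
No 2 of the 7 referees cover everything (all 21 combinations miss at least one language), so 3 is optimal.

3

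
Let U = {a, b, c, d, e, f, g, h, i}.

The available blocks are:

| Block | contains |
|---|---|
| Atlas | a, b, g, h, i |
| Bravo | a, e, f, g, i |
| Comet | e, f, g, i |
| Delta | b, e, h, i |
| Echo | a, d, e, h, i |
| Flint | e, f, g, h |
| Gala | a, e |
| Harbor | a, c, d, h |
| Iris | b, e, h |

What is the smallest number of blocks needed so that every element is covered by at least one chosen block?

Atlas and Flint and Harbor together: Atlas ∪ Flint ∪ Harbor = {a, b, c, d, e, f, g, h, i} — every element is covered.
Only Harbor contains c, so Harbor is forced; the remaining 5 elements need at least 2 more blocks (each remaining block adds at most 4) — so at least 3 blocks are needed, and 3 is optimal.

3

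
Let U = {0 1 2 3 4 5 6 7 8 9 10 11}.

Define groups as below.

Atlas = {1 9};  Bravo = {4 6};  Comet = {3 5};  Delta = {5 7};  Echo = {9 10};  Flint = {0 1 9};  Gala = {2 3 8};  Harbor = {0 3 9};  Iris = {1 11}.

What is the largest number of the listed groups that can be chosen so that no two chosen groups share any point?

Bravo, Delta, Echo, Gala, Iris are pairwise disjoint (Bravo={4,6}; Delta={5,7}; Echo={9,10}; Gala={2,3,8}; Iris={1,11}).
Every remaining group overlaps one of these, and no 6 of the listed groups are pairwise disjoint, so 5 is the maximum.

5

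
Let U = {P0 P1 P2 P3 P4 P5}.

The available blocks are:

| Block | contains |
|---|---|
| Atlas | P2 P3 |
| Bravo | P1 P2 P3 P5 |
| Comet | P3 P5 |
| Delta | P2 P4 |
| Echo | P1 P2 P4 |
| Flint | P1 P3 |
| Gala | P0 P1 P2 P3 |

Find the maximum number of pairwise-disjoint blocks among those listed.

Comet, Delta are pairwise disjoint (Comet={P3,P5}; Delta={P2,P4}).
Every remaining block overlaps one of these, and no 3 of the listed blocks are pairwise disjoint, so 2 is the maximum.

2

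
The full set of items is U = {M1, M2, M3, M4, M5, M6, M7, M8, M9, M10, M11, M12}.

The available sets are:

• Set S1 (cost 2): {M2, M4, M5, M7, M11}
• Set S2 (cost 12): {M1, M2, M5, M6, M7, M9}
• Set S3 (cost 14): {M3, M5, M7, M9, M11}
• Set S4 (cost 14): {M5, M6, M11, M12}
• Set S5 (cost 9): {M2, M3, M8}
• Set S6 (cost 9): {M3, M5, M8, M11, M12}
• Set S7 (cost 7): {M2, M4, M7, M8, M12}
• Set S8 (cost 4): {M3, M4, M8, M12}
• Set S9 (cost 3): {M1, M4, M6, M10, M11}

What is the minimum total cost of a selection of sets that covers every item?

S2, S8, S9 together cover every item (S2 ∪ S8 ∪ S9 = {M1, M2, M3, M4, M5, M6, M7, M8, M9, M10, M11, M12}); total cost 12 + 4 + 3 = 19.
The greedy pick S1, S9, S8, S2 costs 21; no covering selection beats 19.

19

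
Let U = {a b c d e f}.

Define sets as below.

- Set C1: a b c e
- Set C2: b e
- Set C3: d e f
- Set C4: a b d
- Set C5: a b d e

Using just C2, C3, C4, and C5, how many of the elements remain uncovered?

1

Union of C2, C3, C4, C5 = {a, b, d, e, f}.
Not covered: c — 1 element.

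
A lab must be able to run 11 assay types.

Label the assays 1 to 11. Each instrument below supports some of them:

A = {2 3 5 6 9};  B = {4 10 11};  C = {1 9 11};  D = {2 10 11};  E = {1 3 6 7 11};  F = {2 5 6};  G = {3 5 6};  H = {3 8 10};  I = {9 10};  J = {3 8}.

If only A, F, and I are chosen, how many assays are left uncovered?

Union of A, F, I = {2, 3, 5, 6, 9, 10}.
Not covered: 1, 4, 7, 8, 11 — 5 assays.

5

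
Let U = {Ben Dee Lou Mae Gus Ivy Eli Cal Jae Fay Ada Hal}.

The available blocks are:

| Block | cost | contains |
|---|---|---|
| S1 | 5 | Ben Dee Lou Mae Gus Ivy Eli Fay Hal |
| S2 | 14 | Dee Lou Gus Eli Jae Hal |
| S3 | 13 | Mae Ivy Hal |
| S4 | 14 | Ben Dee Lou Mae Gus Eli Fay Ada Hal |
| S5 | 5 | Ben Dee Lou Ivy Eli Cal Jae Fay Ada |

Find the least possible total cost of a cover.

10

S1, S5 together cover every item (S1 ∪ S5 = {Ben, Dee, Lou, Mae, Gus, Ivy, Eli, Cal, Jae, Fay, Ada, Hal}); total cost 5 + 5 = 10.
No covering selection has total cost below 10.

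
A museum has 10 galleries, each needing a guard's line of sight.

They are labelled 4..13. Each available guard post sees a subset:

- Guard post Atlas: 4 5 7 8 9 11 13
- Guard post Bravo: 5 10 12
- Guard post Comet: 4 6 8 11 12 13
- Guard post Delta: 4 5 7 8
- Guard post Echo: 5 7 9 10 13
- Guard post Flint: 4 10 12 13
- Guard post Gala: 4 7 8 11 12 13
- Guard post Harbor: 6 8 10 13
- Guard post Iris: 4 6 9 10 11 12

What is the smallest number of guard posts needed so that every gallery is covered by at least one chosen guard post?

Take {Atlas, Iris}. Their union is {4, 5, 6, 7, 8, 9, 10, 11, 12, 13}, which is all 10 galleries.
No single guard post has all 10 galleries (the largest, Atlas, has 7), so 2 is optimal.

2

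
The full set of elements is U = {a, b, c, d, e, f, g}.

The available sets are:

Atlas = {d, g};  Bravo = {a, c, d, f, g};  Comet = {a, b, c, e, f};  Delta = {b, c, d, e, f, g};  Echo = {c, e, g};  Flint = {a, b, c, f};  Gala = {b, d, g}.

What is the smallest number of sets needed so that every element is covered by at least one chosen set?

2

Take {Atlas, Comet}. Their union is {a, b, c, d, e, f, g}, which is all 7 elements.
No single set has all 7 elements (the largest, Delta, has 6), so 2 is optimal.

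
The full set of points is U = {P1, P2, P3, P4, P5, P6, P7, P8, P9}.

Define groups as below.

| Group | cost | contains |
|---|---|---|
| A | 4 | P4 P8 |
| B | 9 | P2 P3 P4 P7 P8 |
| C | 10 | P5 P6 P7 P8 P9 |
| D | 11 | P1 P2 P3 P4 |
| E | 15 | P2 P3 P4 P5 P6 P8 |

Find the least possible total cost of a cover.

C, D together cover every point (C ∪ D = {P1, P2, P3, P4, P5, P6, P7, P8, P9}); total cost 10 + 11 = 21.
The greedy pick B, C, D costs 30; no covering selection beats 21.

21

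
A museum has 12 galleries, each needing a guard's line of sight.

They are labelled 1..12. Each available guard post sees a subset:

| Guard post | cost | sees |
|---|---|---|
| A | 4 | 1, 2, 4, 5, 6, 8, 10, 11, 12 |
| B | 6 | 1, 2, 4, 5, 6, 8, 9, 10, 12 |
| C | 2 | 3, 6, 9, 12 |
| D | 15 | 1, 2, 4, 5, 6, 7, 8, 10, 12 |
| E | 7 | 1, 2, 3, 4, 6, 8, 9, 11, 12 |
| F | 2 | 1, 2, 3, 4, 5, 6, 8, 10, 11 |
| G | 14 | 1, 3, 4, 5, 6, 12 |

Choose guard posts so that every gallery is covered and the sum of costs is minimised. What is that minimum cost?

19

C, D, F together cover every gallery (C ∪ D ∪ F = {1, 2, 3, 4, 5, 6, 7, 8, 9, 10, 11, 12}); total cost 2 + 15 + 2 = 19.
No covering selection has total cost below 19.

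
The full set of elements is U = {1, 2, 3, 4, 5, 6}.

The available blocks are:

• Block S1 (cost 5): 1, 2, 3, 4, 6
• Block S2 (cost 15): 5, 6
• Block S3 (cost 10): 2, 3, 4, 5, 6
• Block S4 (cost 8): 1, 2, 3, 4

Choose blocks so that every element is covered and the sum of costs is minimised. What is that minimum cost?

S1, S3 together cover every element (S1 ∪ S3 = {1, 2, 3, 4, 5, 6}); total cost 5 + 10 = 15.
No covering selection has total cost below 15.

15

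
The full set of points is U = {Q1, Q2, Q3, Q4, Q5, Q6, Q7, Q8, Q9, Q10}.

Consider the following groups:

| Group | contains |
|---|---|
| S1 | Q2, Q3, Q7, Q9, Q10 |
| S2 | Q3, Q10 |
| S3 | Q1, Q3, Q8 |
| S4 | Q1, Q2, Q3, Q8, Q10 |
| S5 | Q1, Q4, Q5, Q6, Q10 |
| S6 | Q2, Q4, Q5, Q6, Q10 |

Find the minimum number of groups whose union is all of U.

Take {S1, S3, S6}. Their union is {Q1, Q2, Q3, Q4, Q5, Q6, Q7, Q8, Q9, Q10}, which is all 10 points.
Only S1 contains Q7, so S1 is forced; the remaining 5 points need at least 2 more groups (each remaining group adds at most 4) — so at least 3 groups are needed, and 3 is optimal.

3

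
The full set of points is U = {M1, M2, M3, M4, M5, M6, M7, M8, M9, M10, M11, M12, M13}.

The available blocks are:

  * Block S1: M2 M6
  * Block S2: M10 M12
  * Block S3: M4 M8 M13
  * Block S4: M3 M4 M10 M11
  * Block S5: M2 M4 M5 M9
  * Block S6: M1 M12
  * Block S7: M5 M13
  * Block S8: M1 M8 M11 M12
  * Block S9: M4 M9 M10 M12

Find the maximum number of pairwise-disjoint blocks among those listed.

4

S1, S4, S6, S7 are pairwise disjoint (S1={M2,M6}; S4={M3,M4,M10,M11}; S6={M1,M12}; S7={M5,M13}).
Every remaining block overlaps one of these, and no 5 of the listed blocks are pairwise disjoint, so 4 is the maximum.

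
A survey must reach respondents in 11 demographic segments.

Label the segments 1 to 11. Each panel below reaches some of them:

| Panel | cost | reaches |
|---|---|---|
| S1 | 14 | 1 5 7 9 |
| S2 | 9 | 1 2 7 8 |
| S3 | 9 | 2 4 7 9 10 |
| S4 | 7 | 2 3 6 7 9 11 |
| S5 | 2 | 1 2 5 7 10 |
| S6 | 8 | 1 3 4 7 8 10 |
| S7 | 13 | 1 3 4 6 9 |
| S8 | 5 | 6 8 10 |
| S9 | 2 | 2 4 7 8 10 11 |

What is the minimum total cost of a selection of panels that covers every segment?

11

S4, S5, S9 together cover every segment (S4 ∪ S5 ∪ S9 = {1, 2, 3, 4, 5, 6, 7, 8, 9, 10, 11}); total cost 7 + 2 + 2 = 11.
No covering selection has total cost below 11.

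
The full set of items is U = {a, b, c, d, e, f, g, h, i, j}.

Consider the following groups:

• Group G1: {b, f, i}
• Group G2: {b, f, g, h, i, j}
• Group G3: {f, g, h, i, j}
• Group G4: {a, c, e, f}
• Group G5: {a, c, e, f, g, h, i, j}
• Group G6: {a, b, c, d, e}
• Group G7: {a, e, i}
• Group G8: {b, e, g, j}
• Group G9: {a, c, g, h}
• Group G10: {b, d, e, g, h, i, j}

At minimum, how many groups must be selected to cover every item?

2

G4 and G10 cover everything between them: the union {a, b, c, d, e, f, g, h, i, j} is all of U.
No single group has all 10 items (the largest, G5, has 8), so 2 is optimal.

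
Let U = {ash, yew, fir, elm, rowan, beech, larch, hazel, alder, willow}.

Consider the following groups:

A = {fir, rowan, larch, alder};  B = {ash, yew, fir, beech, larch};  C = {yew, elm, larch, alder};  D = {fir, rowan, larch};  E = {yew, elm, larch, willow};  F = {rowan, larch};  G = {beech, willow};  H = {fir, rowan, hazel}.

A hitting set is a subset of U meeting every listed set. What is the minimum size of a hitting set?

3

The 3 points {yew, rowan, beech} hit every group.
The groups C, G, H are pairwise disjoint, so any hitting set needs a separate point for each — at least 3. Hence 3 is optimal.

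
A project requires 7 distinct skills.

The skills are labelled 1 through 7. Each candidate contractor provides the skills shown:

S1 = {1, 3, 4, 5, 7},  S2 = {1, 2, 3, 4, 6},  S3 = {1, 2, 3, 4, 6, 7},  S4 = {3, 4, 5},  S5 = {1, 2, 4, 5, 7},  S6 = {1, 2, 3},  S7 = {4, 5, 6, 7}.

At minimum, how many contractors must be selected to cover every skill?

2

S1 and S3 together: S1 ∪ S3 = {1, 2, 3, 4, 5, 6, 7} — every skill is covered.
No single contractor has all 7 skills (the largest, S3, has 6), so 2 is optimal.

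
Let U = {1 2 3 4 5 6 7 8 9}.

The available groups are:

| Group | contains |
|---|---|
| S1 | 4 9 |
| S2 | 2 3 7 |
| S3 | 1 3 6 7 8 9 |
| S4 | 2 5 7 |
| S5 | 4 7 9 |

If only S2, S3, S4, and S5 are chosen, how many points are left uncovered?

Union of S2, S3, S4, S5 = {1, 2, 3, 4, 5, 6, 7, 8, 9} — that's every point, so 0 are uncovered.

0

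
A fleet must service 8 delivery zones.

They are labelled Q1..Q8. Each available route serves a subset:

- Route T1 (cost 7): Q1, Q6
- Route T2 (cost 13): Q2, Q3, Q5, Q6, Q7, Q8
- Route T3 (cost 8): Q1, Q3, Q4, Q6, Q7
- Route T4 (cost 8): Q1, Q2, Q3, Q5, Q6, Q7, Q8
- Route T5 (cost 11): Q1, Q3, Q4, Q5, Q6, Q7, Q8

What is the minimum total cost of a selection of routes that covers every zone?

16

T3, T4 together cover every zone (T3 ∪ T4 = {Q1, Q2, Q3, Q4, Q5, Q6, Q7, Q8}); total cost 8 + 8 = 16.
No covering selection has total cost below 16.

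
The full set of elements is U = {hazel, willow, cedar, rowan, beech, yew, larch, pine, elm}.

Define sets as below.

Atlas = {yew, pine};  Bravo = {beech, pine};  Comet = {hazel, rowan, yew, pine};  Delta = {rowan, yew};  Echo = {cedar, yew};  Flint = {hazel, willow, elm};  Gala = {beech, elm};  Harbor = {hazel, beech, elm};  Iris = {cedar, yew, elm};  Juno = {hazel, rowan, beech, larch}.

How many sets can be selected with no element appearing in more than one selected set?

Bravo, Echo, Flint are pairwise disjoint (Bravo={beech,pine}; Echo={cedar,yew}; Flint={hazel,willow,elm}).
Every remaining set overlaps one of these, and no 4 of the listed sets are pairwise disjoint, so 3 is the maximum.

3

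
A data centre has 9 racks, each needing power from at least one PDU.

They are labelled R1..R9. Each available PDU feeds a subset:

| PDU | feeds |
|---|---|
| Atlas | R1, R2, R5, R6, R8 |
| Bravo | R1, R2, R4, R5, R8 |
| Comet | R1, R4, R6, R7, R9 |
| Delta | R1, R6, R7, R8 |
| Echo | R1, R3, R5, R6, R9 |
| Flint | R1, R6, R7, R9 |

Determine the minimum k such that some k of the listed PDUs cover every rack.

Bravo and Echo and Flint together: Bravo ∪ Echo ∪ Flint = {R1, R2, R3, R4, R5, R6, R7, R8, R9} — every rack is covered.
Only Echo contains R3, so Echo is forced; the remaining 4 racks need at least 2 more PDUs (each remaining PDU adds at most 3) — so at least 3 PDUs are needed, and 3 is optimal.

3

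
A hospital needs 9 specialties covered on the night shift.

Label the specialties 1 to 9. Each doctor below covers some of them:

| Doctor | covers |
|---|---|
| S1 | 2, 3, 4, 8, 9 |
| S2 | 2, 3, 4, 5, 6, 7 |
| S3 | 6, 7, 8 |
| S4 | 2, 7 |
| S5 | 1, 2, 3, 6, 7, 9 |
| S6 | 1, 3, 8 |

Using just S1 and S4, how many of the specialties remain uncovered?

3

Union of S1, S4 = {2, 3, 4, 7, 8, 9}.
Not covered: 1, 5, 6 — 3 specialties.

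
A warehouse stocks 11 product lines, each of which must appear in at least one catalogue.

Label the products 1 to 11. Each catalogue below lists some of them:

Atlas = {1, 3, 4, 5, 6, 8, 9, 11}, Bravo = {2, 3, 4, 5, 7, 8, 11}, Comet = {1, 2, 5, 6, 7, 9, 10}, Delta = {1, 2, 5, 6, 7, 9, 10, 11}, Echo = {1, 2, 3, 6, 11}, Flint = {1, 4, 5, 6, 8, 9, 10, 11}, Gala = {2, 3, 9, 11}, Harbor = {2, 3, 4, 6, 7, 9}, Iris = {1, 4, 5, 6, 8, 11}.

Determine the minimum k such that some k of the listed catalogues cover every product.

2

Atlas and Comet together: Atlas ∪ Comet = {1, 2, 3, 4, 5, 6, 7, 8, 9, 10, 11} — every product is covered.
No single catalogue has all 11 products (the largest, Atlas, has 8), so 2 is optimal.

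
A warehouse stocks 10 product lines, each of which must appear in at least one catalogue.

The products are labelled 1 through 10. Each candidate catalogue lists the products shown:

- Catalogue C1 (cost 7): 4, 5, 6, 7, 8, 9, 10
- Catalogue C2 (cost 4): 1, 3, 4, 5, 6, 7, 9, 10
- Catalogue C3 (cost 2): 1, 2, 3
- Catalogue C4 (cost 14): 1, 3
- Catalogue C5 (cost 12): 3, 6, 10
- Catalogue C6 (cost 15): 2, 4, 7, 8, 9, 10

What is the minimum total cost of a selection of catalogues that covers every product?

C1, C3 together cover every product (C1 ∪ C3 = {1, 2, 3, 4, 5, 6, 7, 8, 9, 10}); total cost 7 + 2 = 9.
The greedy pick C2, C3, C1 costs 13; no covering selection beats 9.

9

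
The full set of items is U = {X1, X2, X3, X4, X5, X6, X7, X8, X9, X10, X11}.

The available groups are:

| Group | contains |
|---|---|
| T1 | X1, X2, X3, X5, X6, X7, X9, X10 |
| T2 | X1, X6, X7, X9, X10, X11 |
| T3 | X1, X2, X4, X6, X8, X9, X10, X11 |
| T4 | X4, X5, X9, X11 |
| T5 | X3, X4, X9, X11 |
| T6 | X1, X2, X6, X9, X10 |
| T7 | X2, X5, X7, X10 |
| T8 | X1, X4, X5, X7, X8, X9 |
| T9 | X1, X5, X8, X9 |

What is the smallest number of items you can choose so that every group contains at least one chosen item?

Take H = {X5, X9}. Each listed group contains at least one of these, so H is a hitting set of size 2.
The groups T5, T7 are pairwise disjoint, so any hitting set needs a separate item for each — at least 2. Hence 2 is optimal.

2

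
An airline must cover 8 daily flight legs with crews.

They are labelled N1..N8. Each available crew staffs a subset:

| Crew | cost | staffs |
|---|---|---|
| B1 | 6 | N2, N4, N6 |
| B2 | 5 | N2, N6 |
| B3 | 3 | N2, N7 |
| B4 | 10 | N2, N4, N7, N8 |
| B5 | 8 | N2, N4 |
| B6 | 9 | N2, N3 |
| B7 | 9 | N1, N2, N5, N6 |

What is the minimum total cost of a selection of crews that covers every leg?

B4, B6, B7 together cover every leg (B4 ∪ B6 ∪ B7 = {N1, N2, N3, N4, N5, N6, N7, N8}); total cost 10 + 9 + 9 = 28.
The greedy pick B3, B1, B7, B6, B4 costs 37; no covering selection beats 28.

28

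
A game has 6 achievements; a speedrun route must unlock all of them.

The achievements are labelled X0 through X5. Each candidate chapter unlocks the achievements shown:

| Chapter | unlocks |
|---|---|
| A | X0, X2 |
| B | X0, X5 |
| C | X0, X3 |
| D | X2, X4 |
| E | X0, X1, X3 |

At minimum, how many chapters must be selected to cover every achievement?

B and D and E together: B ∪ D ∪ E = {X0, X1, X2, X3, X4, X5} — every achievement is covered.
Only E contains X1, so E is forced; the remaining 3 achievements need at least 2 more chapters (each remaining chapter adds at most 2) — so at least 3 chapters are needed, and 3 is optimal.

3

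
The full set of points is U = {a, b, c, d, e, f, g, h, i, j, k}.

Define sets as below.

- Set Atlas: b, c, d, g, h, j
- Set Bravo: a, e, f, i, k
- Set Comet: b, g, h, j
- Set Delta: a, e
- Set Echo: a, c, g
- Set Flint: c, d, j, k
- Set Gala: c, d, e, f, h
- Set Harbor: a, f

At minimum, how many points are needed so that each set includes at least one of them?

T = {a, d, j} meets every set (each contains at least one member of T), and |T| = 3.
No choice of 2 points meets every set, so 3 is the minimum.

3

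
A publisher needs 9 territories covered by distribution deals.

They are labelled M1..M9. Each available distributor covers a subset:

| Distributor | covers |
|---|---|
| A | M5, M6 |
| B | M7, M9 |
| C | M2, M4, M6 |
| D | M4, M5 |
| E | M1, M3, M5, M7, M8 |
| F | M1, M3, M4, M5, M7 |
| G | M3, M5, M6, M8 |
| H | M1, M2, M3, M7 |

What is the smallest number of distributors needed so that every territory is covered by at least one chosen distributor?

Take {B, C, E}. Their union is {M1, M2, M3, M4, M5, M6, M7, M8, M9}, which is all 9 territories.
Only B contains M9, so B is forced; the remaining 7 territories need at least 2 more distributors (each remaining distributor adds at most 4) — so at least 3 distributors are needed, and 3 is optimal.

3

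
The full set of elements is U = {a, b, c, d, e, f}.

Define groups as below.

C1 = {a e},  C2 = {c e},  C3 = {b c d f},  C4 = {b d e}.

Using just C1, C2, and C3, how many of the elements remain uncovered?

0

Union of C1, C2, C3 = {a, b, c, d, e, f} — that's every element, so 0 are uncovered.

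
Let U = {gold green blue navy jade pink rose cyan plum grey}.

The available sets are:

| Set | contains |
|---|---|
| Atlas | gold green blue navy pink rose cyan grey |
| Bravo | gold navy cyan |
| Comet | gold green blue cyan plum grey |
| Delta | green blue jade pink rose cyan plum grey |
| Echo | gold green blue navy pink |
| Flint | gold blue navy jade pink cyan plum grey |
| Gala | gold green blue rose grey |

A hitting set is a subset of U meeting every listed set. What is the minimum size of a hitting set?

2

H = {gold, green} meets every set (each contains at least one member of H), and |H| = 2.
No single item lies in every set, so at least 2 are needed and 2 is optimal.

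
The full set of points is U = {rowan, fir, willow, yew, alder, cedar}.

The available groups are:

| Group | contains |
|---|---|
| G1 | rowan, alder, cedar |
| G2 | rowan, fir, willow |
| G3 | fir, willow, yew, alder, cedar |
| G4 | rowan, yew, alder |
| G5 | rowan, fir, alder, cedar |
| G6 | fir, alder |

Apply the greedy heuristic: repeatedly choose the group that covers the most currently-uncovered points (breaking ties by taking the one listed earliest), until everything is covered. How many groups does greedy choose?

2

Greedy: pick G3 (covers 5 new) → pick G1 (covers 1 new). Total picks: 2.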